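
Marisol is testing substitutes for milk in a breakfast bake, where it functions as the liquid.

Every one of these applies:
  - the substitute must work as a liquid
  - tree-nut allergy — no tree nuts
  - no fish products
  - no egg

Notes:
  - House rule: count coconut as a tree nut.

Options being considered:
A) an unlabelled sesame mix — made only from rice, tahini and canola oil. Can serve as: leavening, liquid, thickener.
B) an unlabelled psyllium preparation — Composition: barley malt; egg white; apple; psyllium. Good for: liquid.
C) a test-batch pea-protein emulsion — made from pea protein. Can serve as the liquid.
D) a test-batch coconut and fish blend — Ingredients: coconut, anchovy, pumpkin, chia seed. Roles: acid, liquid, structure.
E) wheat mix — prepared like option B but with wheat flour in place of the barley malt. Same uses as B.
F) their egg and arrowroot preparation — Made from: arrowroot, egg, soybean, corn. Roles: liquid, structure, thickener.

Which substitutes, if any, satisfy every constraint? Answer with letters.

A: only rice, tahini and canola oil; none excluded — valid
B: has egg white, so not egg-free — out
C: all constraints satisfied — valid
D: has anchovy, so not fish-free; has coconut, so not tree-nut-free — reject
E: has egg white, so not egg-free — reject
F: has egg, so not egg-free — no

A, C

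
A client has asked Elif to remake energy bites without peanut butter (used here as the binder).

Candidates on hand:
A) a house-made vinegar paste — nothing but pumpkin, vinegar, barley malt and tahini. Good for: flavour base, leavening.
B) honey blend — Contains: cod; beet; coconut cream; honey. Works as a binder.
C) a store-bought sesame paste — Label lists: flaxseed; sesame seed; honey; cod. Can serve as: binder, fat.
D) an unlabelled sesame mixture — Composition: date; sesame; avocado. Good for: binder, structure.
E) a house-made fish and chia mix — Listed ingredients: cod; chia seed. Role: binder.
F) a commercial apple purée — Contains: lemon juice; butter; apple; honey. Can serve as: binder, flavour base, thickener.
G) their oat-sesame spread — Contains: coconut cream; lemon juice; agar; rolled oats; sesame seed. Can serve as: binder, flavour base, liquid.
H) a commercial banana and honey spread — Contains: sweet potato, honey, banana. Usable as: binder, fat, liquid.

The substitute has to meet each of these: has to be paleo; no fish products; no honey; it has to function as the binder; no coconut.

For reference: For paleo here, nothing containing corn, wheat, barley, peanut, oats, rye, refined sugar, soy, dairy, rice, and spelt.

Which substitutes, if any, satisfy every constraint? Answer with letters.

A: not usable as a binder; has barley malt, so not paleo — out
B: has coconut cream, so not coconut-free; has honey, so not honey-free (and 1 more) — no
C: has honey, so not honey-free; has cod, so not fish-free — no
D: works as a binder, no fish, no honey — valid
E: has cod, so not fish-free — out
F: has butter, so not paleo; has honey, so not honey-free — out
G: has rolled oats, so not paleo; has coconut cream, so not coconut-free — reject
H: has honey, so not honey-free — no

D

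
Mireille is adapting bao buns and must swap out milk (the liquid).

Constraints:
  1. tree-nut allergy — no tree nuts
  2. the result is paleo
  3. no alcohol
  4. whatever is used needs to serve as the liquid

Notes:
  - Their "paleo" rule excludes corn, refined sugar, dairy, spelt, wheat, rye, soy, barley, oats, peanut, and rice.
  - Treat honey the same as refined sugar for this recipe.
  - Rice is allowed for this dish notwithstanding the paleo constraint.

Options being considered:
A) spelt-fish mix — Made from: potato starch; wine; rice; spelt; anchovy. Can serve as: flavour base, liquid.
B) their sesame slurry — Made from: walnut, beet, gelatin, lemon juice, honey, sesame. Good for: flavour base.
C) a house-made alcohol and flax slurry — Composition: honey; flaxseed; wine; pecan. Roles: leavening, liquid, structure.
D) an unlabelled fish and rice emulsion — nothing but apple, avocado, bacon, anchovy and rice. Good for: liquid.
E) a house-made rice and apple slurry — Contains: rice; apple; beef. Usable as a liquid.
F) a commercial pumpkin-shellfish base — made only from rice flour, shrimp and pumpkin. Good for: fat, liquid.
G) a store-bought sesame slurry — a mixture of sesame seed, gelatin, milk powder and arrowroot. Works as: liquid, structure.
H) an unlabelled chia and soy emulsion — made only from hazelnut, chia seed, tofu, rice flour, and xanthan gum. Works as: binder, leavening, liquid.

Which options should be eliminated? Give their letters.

A, B, C, G, H

A: has spelt, so not paleo; has wine, so not alcohol-free — no
B: not usable as a liquid; has honey, so not paleo (and 1 more) — out
C: has honey, so not paleo; has pecan, so not tree-nut-free (and 1 more) — out
D: rice is permitted under the paleo carve-out; nothing else excluded — OK
E: rice is permitted under the paleo carve-out; nothing else excluded — valid
F: rice is permitted under the paleo carve-out; nothing else excluded — valid
G: has milk powder, so not paleo — reject
H: has tofu, so not paleo; has hazelnut, so not tree-nut-free — out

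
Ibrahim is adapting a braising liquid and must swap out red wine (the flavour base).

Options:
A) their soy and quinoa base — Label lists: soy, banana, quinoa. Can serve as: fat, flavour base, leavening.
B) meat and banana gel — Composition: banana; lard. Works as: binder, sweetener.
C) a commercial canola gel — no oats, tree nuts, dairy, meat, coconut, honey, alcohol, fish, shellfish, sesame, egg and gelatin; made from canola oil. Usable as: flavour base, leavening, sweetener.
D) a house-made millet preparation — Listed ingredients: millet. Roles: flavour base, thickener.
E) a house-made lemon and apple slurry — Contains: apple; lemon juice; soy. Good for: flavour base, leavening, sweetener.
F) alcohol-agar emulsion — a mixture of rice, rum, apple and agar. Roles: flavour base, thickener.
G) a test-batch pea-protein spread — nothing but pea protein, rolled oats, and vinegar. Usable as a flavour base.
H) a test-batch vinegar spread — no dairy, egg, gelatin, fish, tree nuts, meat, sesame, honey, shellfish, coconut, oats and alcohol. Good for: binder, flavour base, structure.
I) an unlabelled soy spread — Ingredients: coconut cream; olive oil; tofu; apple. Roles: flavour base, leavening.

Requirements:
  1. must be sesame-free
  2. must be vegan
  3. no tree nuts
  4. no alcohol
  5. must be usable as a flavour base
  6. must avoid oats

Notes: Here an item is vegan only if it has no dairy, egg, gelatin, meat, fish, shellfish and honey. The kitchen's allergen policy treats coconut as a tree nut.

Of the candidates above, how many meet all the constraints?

A: only soy, quinoa, and banana; none excluded — valid
B: not usable as a flavour base; has lard, so not vegan — out
C: no oats, no alcohol — keep
D: works as a flavour base, no sesame, tree-nut-free — keep
E: only soy, apple, and lemon juice; none excluded — keep
F: has rum, so not alcohol-free — reject
G: has rolled oats, so not oat-free — no
H: no sesame, no alcohol — keep
I: has coconut cream, so not tree-nut-free — no

5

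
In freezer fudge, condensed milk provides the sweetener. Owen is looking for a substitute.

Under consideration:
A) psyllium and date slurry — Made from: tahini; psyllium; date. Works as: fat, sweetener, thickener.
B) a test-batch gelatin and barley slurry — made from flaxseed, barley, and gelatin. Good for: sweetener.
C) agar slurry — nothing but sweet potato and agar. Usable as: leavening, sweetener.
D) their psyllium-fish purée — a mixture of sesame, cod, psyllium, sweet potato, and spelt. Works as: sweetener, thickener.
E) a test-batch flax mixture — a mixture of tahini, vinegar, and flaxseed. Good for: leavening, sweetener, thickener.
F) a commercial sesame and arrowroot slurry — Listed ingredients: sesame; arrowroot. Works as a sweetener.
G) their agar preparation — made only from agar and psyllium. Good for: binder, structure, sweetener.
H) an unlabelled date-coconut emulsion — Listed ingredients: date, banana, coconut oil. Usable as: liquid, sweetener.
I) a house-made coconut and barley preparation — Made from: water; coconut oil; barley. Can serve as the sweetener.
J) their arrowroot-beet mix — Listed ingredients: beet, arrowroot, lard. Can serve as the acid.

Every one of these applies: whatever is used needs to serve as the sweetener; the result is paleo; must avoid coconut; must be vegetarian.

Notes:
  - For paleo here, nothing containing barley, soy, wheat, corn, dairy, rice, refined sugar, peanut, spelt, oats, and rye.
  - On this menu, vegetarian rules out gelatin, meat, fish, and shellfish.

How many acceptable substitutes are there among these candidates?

A: only tahini, psyllium, and date; none excluded — OK
B: has barley, so not paleo; has gelatin, so not vegetarian — out
C: only sweet potato and agar; none excluded — OK
D: has spelt, so not paleo; has cod, so not vegetarian — reject
E: works as a sweetener, vegetarian, paleo — keep
F: nothing on the exclusion list — valid
G: works as a sweetener, vegetarian, no coconut — keep
H: has coconut oil, so not coconut-free — out
I: has barley, so not paleo; has coconut oil, so not coconut-free — no
J: not usable as a sweetener; has lard, so not vegetarian — no

5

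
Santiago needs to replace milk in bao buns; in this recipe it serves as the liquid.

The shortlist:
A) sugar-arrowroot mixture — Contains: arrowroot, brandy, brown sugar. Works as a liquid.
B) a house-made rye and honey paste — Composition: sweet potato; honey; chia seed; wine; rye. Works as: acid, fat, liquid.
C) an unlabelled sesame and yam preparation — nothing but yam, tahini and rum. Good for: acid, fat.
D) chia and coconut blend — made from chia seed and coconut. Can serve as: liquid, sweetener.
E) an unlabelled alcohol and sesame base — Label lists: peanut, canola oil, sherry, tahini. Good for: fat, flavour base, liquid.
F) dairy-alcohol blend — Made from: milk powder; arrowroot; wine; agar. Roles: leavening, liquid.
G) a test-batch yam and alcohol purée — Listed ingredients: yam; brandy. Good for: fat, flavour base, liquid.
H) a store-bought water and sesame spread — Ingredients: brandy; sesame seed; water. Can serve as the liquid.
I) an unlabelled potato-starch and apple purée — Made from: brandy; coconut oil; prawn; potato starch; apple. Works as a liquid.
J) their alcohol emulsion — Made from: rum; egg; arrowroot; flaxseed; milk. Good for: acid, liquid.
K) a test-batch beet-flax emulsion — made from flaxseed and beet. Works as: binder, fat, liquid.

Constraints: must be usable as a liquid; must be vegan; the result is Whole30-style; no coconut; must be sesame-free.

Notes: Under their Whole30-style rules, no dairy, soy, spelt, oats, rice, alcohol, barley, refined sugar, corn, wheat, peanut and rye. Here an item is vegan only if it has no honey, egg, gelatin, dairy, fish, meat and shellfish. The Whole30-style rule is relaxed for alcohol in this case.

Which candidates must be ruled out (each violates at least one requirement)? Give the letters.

A: has brown sugar, so not Whole30-style — reject
B: has rye, so not Whole30-style; has honey, so not vegan — no
C: not usable as a liquid; has tahini, so not sesame-free — reject
D: has coconut, so not coconut-free — out
E: has peanut, so not Whole30-style; has tahini, so not sesame-free — reject
F: has milk powder, so not Whole30-style; has milk powder, so not vegan — reject
G: alcohol is permitted under the Whole30-style carve-out; nothing else excluded — valid
H: has sesame seed, so not sesame-free — reject
I: has prawn, so not vegan; has coconut oil, so not coconut-free — out
J: has milk, so not Whole30-style; has milk, so not vegan — out
K: only flaxseed and beet; none excluded — OK

A, B, C, D, E, F, H, I, J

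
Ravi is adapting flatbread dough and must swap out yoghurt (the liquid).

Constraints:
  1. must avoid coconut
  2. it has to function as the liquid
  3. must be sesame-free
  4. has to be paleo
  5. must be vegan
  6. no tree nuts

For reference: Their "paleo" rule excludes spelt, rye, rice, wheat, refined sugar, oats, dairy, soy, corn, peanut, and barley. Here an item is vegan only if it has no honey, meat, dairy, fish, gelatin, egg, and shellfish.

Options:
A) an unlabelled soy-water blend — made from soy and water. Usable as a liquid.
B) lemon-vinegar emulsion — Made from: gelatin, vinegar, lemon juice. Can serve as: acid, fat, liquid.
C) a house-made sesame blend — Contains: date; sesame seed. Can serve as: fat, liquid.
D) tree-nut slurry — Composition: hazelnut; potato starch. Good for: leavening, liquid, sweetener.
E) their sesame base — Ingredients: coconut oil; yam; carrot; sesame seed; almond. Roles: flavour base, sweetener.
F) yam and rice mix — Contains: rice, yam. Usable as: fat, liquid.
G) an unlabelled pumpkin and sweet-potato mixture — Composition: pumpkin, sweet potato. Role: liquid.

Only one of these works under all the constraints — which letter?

G

A: has soy, so not paleo — out
B: has gelatin, so not vegan — reject
C: has sesame seed, so not sesame-free — out
D: has hazelnut, so not tree-nut-free — reject
E: not usable as a liquid; has sesame seed, so not sesame-free (and 2 more) — no
F: has rice, so not paleo — no
G: only sweet potato and pumpkin; none excluded — OK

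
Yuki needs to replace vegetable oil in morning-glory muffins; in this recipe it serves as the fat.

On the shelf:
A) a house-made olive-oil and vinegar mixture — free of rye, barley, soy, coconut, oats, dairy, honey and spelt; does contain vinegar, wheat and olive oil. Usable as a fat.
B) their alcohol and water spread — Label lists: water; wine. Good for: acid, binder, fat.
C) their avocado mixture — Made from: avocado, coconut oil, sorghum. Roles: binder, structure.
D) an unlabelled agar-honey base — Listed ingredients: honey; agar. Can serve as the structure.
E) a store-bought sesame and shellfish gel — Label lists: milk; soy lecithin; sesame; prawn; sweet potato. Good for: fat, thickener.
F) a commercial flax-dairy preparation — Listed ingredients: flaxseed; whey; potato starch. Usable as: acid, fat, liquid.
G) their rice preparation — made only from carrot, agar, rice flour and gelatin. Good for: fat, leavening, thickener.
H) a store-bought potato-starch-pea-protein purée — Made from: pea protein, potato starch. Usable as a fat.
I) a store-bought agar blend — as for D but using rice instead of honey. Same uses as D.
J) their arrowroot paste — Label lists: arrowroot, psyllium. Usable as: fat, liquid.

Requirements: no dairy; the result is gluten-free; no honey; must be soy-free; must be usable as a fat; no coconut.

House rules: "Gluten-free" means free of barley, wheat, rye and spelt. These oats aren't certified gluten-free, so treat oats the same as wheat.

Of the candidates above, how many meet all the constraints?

A: has wheat, so not gluten-free — no
B: only wine and water; none excluded — OK
C: not usable as a fat; has coconut oil, so not coconut-free — out
D: not usable as a fat; has honey, so not honey-free — no
E: has soy lecithin, so not soy-free; has milk, so not dairy-free — out
F: has whey, so not dairy-free — out
G: gluten-free, no soy — keep
H: nothing on the exclusion list — OK
I: not usable as a fat — out
J: works as a fat, no coconut, no dairy — valid

4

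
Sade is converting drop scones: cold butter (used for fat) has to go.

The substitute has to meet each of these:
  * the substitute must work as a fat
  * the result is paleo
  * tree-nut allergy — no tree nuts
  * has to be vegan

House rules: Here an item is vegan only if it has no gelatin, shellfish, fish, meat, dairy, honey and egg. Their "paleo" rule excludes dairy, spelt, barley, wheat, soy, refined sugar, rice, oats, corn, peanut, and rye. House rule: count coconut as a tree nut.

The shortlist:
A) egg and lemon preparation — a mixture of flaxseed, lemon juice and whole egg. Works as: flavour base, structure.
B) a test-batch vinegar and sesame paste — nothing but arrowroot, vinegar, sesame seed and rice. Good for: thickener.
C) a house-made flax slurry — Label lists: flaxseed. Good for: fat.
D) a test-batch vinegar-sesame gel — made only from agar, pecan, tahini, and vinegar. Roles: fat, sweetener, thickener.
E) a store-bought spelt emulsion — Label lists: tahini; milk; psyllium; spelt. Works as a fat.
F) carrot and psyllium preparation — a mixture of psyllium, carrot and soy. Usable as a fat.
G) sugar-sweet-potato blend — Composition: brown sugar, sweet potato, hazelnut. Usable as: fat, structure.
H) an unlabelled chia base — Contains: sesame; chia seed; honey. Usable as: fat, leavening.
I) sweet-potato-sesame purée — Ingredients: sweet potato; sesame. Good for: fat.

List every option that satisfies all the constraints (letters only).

A: not usable as a fat; has whole egg, so not vegan — no
B: not usable as a fat; has rice, so not paleo — no
C: works as a fat, paleo, vegan — valid
D: has pecan, so not tree-nut-free — out
E: has milk, so not vegan; has milk, so not paleo — out
F: has soy, so not paleo — reject
G: has brown sugar, so not paleo; has hazelnut, so not tree-nut-free — out
H: has honey, so not vegan — no
I: only sesame and sweet potato; none excluded — valid

C, I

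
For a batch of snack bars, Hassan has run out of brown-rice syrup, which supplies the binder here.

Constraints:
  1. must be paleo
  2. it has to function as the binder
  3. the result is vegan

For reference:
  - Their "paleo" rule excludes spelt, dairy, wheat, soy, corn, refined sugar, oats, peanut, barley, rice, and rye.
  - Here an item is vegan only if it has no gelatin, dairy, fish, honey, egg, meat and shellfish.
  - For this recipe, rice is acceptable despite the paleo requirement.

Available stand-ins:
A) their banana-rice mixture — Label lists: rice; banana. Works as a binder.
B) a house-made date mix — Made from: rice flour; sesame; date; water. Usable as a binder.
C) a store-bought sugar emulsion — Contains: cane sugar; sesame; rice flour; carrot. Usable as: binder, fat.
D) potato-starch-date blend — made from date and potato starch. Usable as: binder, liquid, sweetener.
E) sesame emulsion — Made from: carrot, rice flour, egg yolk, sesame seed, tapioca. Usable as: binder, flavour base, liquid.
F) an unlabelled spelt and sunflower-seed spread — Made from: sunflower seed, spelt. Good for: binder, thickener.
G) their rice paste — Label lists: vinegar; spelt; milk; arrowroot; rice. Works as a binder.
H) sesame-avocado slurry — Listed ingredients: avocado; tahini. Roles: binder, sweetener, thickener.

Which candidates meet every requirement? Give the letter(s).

A, B, D, H

A: rice is permitted under the paleo carve-out; nothing else excluded — valid
B: rice is permitted under the paleo carve-out; nothing else excluded — OK
C: has cane sugar, so not paleo — no
D: nothing on the exclusion list — keep
E: has egg yolk, so not vegan — reject
F: has spelt, so not paleo — out
G: has milk, so not paleo; has milk, so not vegan — reject
H: all constraints satisfied — keep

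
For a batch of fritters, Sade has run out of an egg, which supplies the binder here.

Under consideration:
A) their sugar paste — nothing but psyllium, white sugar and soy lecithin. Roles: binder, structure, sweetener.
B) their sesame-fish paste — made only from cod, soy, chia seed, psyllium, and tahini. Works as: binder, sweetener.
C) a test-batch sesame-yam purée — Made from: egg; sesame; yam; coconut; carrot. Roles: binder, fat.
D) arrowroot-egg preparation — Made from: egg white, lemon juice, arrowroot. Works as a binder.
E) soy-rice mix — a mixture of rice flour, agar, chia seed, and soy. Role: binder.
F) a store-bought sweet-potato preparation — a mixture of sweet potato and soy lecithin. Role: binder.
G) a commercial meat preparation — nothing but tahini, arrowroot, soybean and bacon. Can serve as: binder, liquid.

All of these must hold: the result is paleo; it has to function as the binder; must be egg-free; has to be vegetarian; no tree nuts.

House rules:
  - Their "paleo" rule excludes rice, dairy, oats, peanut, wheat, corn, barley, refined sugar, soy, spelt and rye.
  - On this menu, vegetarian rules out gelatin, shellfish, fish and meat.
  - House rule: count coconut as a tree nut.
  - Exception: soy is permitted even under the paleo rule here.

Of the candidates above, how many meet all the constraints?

1

A: has white sugar, so not paleo — reject
B: has cod, so not vegetarian — reject
C: has coconut, so not tree-nut-free; has egg, so not egg-free — no
D: has egg white, so not egg-free — out
E: has rice flour, so not paleo — no
F: soy is permitted under the paleo carve-out; nothing else excluded — OK
G: has bacon, so not vegetarian — out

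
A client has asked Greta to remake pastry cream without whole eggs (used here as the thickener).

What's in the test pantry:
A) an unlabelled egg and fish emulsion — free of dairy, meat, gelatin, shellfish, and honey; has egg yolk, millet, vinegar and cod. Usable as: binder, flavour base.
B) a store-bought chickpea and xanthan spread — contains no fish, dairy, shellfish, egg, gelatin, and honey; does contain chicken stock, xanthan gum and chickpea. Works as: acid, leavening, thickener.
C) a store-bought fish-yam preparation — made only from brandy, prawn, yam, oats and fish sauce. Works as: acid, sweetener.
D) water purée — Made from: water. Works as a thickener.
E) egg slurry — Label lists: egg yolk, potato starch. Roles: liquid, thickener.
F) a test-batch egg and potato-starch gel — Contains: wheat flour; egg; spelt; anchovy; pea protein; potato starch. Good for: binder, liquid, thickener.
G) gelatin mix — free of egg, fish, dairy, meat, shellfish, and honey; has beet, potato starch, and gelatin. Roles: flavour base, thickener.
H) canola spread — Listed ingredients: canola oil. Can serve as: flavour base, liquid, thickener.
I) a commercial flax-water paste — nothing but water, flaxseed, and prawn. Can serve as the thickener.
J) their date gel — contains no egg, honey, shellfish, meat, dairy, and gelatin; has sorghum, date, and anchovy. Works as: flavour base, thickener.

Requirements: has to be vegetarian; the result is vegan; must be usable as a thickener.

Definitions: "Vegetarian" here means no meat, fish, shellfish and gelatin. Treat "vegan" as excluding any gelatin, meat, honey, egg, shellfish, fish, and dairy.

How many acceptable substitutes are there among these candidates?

A: not usable as a thickener; has cod, so not vegetarian (and 1 more) — reject
B: has chicken stock, so not vegetarian; has chicken stock, so not vegan — out
C: not usable as a thickener; has fish sauce, so not vegetarian (and 1 more) — no
D: vegetarian, vegan — keep
E: has egg yolk, so not vegan — reject
F: has anchovy, so not vegetarian; has egg, so not vegan — out
G: has gelatin, so not vegetarian; has gelatin, so not vegan — out
H: nothing on the exclusion list — valid
I: has prawn, so not vegetarian; has prawn, so not vegan — out
J: has anchovy, so not vegetarian; has anchovy, so not vegan — out

2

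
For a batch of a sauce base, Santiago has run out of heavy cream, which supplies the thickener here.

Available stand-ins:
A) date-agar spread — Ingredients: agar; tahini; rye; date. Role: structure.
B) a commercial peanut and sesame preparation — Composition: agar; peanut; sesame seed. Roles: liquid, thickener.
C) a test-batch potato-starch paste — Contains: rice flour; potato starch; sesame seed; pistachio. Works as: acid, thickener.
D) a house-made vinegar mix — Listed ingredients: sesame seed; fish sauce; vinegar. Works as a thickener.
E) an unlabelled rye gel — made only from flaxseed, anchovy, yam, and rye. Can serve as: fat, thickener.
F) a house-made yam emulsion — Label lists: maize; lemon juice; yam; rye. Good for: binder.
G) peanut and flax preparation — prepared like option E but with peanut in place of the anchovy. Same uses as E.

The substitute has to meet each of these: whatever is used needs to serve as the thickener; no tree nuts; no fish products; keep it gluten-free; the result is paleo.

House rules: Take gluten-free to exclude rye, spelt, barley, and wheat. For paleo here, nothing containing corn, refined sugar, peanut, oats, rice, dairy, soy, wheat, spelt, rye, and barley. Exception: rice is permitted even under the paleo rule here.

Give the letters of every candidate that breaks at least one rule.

A, B, C, D, E, F, G

A: not usable as a thickener; has rye, so not gluten-free (and 1 more) — no
B: has peanut, so not paleo — out
C: has pistachio, so not tree-nut-free — out
D: has fish sauce, so not fish-free — no
E: has rye, so not gluten-free; has rye, so not paleo (and 1 more) — out
F: not usable as a thickener; has rye, so not gluten-free (and 1 more) — reject
G: has rye, so not gluten-free; has peanut, so not paleo — out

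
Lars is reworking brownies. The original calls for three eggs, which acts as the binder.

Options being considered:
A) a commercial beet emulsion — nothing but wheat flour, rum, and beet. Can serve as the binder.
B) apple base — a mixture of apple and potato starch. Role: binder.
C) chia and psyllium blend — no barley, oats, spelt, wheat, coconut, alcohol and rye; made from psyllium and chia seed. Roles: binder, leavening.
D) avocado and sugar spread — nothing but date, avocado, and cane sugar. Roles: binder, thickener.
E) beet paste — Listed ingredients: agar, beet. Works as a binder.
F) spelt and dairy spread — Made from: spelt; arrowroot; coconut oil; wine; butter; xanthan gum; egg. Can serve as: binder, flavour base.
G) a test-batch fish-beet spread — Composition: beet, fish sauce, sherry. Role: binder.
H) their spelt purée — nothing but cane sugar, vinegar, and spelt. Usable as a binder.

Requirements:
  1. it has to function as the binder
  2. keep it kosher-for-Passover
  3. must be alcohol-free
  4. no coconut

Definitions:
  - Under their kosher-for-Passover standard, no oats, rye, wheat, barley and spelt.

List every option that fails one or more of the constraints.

A, F, G, H

A: has wheat flour, so not kosher-for-Passover; has rum, so not alcohol-free — out
B: works as a binder, no coconut, no alcohol — keep
C: works as a binder, kosher-for-Passover, no coconut — keep
D: only cane sugar, date, and avocado; none excluded — keep
E: works as a binder, no alcohol, kosher-for-Passover — keep
F: has spelt, so not kosher-for-Passover; has coconut oil, so not coconut-free (and 1 more) — reject
G: has sherry, so not alcohol-free — no
H: has spelt, so not kosher-for-Passover — no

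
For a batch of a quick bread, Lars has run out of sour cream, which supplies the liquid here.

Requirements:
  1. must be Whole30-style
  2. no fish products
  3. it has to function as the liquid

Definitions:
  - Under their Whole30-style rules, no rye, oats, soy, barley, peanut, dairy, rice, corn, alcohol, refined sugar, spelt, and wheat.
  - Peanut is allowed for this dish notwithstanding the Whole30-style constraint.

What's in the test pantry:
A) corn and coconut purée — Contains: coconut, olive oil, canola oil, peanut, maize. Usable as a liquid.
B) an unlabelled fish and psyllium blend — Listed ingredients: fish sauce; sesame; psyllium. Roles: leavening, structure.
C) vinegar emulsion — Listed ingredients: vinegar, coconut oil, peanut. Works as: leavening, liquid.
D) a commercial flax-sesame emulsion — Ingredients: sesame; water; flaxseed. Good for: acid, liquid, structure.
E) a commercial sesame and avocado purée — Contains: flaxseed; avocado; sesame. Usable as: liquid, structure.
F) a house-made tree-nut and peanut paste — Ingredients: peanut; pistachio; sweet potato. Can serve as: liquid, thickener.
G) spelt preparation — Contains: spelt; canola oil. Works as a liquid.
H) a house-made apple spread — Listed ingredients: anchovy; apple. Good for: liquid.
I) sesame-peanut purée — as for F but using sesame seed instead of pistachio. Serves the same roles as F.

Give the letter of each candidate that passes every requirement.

C, D, E, F, I

A: has maize, so not Whole30-style — out
B: not usable as a liquid; has fish sauce, so not fish-free — no
C: peanut is permitted under the Whole30-style carve-out; nothing else excluded — OK
D: only sesame, flaxseed, and water; none excluded — valid
E: all constraints satisfied — valid
F: peanut is permitted under the Whole30-style carve-out; nothing else excluded — valid
G: has spelt, so not Whole30-style — reject
H: has anchovy, so not fish-free — no
I: peanut is permitted under the Whole30-style carve-out; nothing else excluded — OK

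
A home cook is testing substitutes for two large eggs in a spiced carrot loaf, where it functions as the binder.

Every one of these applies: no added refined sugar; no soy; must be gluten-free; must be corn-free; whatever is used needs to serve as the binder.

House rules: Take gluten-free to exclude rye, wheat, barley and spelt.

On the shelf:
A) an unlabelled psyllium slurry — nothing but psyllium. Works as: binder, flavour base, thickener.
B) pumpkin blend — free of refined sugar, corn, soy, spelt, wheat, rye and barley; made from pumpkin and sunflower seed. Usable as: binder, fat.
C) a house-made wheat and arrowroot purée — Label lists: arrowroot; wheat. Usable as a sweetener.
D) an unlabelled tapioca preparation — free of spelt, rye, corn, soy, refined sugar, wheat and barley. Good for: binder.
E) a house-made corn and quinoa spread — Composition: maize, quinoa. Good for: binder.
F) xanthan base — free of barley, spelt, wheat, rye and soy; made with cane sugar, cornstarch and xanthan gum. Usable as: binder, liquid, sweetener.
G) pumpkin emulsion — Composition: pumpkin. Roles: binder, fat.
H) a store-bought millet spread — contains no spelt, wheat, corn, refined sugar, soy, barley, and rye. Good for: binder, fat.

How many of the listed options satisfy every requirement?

A: all constraints satisfied — keep
B: no corn, no soy — valid
C: not usable as a binder; has wheat, so not gluten-free — no
D: works as a binder, gluten-free, no refined sugar — valid
E: has maize, so not corn-free — reject
F: has cornstarch, so not corn-free; has cane sugar, so not no-added-sugar — out
G: no refined sugar, no corn — valid
H: gluten-free, no corn — keep

5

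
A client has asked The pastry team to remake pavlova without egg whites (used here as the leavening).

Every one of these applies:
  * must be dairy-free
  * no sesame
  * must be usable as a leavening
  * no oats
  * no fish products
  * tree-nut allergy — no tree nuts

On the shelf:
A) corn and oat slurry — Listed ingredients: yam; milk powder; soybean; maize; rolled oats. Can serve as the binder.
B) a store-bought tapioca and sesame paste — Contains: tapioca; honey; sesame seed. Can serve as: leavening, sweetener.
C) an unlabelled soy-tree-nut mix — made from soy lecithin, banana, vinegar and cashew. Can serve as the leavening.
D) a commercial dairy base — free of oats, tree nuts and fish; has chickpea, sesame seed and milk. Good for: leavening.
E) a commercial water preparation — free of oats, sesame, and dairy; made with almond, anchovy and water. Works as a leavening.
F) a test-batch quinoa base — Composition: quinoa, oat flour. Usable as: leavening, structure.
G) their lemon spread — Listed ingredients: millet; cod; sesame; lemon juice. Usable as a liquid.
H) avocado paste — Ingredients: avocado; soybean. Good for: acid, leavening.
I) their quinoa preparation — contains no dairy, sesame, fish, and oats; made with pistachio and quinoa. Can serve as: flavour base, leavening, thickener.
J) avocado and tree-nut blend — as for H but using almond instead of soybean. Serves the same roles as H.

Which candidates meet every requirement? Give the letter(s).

H

A: not usable as a leavening; has rolled oats, so not oat-free (and 1 more) — reject
B: has sesame seed, so not sesame-free — out
C: has cashew, so not tree-nut-free — reject
D: has sesame seed, so not sesame-free; has milk, so not dairy-free — out
E: has almond, so not tree-nut-free; has anchovy, so not fish-free — out
F: has oat flour, so not oat-free — no
G: not usable as a leavening; has sesame, so not sesame-free (and 1 more) — reject
H: no tree nuts, no sesame — keep
I: has pistachio, so not tree-nut-free — reject
J: has almond, so not tree-nut-free — no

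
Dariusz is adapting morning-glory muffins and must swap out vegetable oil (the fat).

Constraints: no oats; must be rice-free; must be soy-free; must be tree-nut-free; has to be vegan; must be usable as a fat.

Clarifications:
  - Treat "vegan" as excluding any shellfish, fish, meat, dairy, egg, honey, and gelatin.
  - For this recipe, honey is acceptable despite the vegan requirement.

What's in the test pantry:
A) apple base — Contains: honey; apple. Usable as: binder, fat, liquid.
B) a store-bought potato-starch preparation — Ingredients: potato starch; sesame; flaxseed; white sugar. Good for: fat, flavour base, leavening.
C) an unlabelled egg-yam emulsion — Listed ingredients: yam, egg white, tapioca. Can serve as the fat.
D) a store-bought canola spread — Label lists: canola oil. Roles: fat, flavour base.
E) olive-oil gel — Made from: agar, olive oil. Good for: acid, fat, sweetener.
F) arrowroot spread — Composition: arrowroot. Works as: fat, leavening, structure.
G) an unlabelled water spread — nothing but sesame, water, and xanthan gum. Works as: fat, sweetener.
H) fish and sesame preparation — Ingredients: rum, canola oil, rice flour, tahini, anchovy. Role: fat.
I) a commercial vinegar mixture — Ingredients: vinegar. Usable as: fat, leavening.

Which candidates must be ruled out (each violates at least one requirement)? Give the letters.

A: honey is permitted under the vegan carve-out; nothing else excluded — keep
B: sesame and white sugar etc. — none of it excluded — keep
C: has egg white, so not vegan — out
D: no soy, no rice — valid
E: only olive oil and agar; none excluded — OK
F: no oats, no soy — valid
G: works as a fat, vegan, no oats — valid
H: has anchovy, so not vegan; has rice flour, so not rice-free — reject
I: no tree nuts, vegan — valid

C, H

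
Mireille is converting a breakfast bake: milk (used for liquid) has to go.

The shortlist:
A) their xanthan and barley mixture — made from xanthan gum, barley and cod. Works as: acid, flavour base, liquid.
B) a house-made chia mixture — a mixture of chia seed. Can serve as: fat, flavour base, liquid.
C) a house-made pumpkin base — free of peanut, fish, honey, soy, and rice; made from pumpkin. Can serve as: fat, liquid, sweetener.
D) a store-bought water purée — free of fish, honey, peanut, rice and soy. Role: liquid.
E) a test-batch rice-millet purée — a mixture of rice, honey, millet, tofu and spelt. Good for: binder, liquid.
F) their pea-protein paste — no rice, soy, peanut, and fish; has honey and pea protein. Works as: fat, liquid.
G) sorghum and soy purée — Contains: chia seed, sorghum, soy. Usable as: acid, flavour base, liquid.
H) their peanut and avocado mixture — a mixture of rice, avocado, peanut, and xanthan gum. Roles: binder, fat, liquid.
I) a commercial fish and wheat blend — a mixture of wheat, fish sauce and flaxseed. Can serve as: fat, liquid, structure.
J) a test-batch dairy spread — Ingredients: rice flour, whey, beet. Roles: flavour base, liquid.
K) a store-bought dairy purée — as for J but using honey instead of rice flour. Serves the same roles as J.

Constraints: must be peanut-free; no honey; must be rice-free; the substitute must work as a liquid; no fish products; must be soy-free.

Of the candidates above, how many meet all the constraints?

A: has cod, so not fish-free — reject
B: all constraints satisfied — OK
C: works as a liquid, no honey, no fish — keep
D: all constraints satisfied — valid
E: has rice, so not rice-free; has honey, so not honey-free (and 1 more) — out
F: has honey, so not honey-free — reject
G: has soy, so not soy-free — no
H: has rice, so not rice-free; has peanut, so not peanut-free — reject
I: has fish sauce, so not fish-free — reject
J: has rice flour, so not rice-free — out
K: has honey, so not honey-free — out

3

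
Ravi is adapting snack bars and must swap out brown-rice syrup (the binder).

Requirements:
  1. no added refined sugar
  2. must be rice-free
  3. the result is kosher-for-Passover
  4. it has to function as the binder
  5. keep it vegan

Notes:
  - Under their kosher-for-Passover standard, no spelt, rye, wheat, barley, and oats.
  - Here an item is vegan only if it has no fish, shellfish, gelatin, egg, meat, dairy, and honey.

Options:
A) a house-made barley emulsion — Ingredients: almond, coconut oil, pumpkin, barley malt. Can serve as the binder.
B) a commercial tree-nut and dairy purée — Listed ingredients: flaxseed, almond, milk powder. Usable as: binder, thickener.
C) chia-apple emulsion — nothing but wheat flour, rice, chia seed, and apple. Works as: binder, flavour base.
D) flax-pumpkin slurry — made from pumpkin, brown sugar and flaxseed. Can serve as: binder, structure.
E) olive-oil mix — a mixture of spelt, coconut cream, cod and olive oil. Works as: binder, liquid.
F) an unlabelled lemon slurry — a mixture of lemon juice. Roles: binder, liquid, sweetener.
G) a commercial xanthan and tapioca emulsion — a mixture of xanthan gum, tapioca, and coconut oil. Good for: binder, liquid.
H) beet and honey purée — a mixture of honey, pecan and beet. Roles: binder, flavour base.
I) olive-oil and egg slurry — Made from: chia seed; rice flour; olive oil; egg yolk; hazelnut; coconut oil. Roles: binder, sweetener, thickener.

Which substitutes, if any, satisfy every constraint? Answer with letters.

A: has barley malt, so not kosher-for-Passover — out
B: has milk powder, so not vegan — reject
C: has wheat flour, so not kosher-for-Passover; has rice, so not rice-free — reject
D: has brown sugar, so not no-added-sugar — reject
E: has spelt, so not kosher-for-Passover; has cod, so not vegan — no
F: only lemon juice; none excluded — OK
G: all constraints satisfied — OK
H: has honey, so not vegan — reject
I: has egg yolk, so not vegan; has rice flour, so not rice-free — no

F, G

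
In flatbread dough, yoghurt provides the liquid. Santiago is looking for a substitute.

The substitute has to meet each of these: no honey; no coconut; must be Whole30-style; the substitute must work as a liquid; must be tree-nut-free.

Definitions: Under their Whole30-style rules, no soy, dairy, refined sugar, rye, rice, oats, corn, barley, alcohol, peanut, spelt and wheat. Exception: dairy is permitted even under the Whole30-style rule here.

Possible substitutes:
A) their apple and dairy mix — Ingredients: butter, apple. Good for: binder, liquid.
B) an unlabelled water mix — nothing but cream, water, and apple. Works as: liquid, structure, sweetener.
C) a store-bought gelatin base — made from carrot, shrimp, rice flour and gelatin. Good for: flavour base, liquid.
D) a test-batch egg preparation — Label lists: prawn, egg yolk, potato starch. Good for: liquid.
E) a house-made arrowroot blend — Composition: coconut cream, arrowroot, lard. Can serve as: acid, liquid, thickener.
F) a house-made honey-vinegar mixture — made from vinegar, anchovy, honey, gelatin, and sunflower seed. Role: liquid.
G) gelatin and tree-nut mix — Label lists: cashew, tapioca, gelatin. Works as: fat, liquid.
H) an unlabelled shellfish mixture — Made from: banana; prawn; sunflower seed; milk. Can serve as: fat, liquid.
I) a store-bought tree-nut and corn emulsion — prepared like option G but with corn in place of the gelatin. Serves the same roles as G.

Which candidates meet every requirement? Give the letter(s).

A, B, D, H

A: dairy is permitted under the Whole30-style carve-out; nothing else excluded — OK
B: dairy is permitted under the Whole30-style carve-out; nothing else excluded — keep
C: has rice flour, so not Whole30-style — no
D: every rule checks out — valid
E: has coconut cream, so not coconut-free — out
F: has honey, so not honey-free — reject
G: has cashew, so not tree-nut-free — no
H: dairy is permitted under the Whole30-style carve-out; nothing else excluded — OK
I: has corn, so not Whole30-style; has cashew, so not tree-nut-free — no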